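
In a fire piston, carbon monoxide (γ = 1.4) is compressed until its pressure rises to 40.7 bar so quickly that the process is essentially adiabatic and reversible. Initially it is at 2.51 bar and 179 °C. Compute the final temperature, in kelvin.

Along an adiabat T P^((1−γ)/γ) is constant, so T₂ = T₁ (P₂/P₁)^((γ−1)/γ).
T₁ = 179 °C = 452.1 K.
T₂ = 452.1 × (40.7/2.51)^(0.286) = 1002 K.

T₂ ≈ 1000 K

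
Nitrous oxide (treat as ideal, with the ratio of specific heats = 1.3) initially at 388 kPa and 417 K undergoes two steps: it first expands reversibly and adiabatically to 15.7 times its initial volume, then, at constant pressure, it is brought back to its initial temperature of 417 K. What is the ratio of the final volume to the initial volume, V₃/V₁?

Adiabatic step: V₂/V₁ = 15.7; T₂ = T₁·(1/15.7)^(0.3) = 182.5 K.
Isobaric step: V₃/V₂ = T₃/T₂ = 417/182.5.
V₃/V₁ = (V₂/V₁)(V₃/V₂) = 15.7 × (417/182.5) = 35.86.

V₃/V₁ ≈ 35.9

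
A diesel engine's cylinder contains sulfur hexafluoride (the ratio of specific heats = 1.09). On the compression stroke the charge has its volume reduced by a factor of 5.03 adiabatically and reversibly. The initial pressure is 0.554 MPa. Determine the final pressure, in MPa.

Since PV^γ is constant along a reversible adiabat, P₂ = P₁ (V₁/V₂)^γ.
P₂ = 0.554 × 5.03^(1.09) = 3.223 MPa.

P₂ ≈ 3.22 MPa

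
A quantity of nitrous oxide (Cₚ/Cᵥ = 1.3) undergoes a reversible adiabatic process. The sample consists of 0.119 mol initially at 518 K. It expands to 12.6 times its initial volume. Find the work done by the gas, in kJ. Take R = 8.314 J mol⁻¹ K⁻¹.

For a reversible adiabat TV^(γ−1) is constant, so T₂ = T₁ (V₁/V₂)^(γ−1).
T₂ = 518 × (1/12.6)^(0.3) = 242.2 K.
Q = 0, so ΔU = W_on_gas = nCᵥΔT with Cᵥ = R/(γ−1) = 27.71 J/(mol·K).
ΔU = 0.119 × 27.71 × (242.2 − 518) = -909.5 J.
Work done by the gas = −ΔU = 909.5 J.

W ≈ 0.909 kJ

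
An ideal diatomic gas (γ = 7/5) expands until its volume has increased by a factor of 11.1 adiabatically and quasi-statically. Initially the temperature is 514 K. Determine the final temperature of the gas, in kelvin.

For a reversible adiabat TV^(γ−1) is constant, so T₂ = T₁ (V₁/V₂)^(γ−1).
T₂ = 514 × (1/11.1)^(2/5) = 196.3 K.

T₂ ≈ 196 K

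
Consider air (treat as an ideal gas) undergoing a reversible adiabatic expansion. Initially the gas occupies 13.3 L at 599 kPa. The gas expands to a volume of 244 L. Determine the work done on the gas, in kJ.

γ = 7/5 for a diatomic ideal gas.
P₂ = P₁(V₁/V₂)^γ = 599×(13.3/244)^(7/5) = 10.2 kPa.
For a reversible adiabat, W_by_gas = (P₁V₁ − P₂V₂)/(γ−1).
W_by = (599000×0.0133 − 10200×0.244) / (2/5) = 13700 J.
W_on_gas = −W_by = -13700 J.

W ≈ -13.7 kJ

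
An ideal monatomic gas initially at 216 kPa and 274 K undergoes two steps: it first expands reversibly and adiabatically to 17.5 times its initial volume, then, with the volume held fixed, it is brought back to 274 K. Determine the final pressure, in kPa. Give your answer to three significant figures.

For a monatomic ideal gas γ = 5/3.
Adiabatic step (PV^γ = const): P₂ = 216×(1/17.5)^(5/3) = 1.831 kPa; T₂ = 274×(1/17.5)^(2/3) = 40.65 K.
Isochoric: P₃ = P₂(T₃/T₂) = 1.831 × (274/40.65) = 12.34 kPa.

P₃ ≈ 12.3 kPa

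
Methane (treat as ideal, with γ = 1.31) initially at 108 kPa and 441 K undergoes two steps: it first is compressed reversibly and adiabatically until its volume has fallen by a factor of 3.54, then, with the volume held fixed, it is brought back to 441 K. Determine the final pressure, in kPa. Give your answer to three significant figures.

Adiabatic step (PV^γ = const): P₂ = 108×3.54^(1.31) = 565.7 kPa; T₂ = 441×3.54^(0.31) = 652.6 K.
Isochoric: P₃ = P₂(T₃/T₂) = 565.7 × (441/652.6) = 382.3 kPa.

P₃ ≈ 382 kPa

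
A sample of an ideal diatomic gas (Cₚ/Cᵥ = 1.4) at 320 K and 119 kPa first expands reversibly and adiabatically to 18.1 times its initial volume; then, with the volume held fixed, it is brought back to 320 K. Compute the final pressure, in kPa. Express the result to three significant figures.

Adiabatic step (PV^γ = const): P₂ = 119×(1/18.1)^(1.4) = 2.064 kPa; T₂ = 320×(1/18.1)^(0.4) = 100.5 K.
Isochoric: P₃ = P₂(T₃/T₂) = 2.064 × (320/100.5) = 6.575 kPa.

P₃ ≈ 6.57 kPa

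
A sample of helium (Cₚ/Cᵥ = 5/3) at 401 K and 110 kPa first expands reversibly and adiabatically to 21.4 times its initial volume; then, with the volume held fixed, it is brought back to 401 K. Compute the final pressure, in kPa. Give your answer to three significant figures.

Adiabatic step (PV^γ = const): P₂ = 110×(1/21.4)^(5/3) = 0.6669 kPa; T₂ = 401×(1/21.4)^(2/3) = 52.02 K.
Isochoric: P₃ = P₂(T₃/T₂) = 0.6669 × (401/52.02) = 5.14 kPa.

P₃ ≈ 5.14 kPa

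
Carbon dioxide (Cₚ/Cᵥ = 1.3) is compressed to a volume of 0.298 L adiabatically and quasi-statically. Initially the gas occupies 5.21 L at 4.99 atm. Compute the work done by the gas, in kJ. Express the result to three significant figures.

P₂ = P₁(V₁/V₂)^γ = 4.99×(5.21/0.298)^(1.3) = 205.8 atm.
For a reversible adiabat, W_by_gas = (P₁V₁ − P₂V₂)/(γ−1).
W_by = (505600×0.00521 − 2.086×10^7×0.000298) / (0.3) = -11940 J.

W ≈ -11.9 kJ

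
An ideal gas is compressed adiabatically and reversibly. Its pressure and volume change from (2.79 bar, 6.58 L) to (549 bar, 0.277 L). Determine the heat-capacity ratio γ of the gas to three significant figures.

γ ≈ 1.67

PV^γ = const ⇒ γ = ln(P₂/P₁) / ln(V₁/V₂).
γ = ln(549/2.79) / ln(6.58/0.277) = 1.667.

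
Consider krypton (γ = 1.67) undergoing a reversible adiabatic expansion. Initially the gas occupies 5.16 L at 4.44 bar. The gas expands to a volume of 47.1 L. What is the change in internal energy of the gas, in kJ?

ΔU ≈ -2.64 kJ

P₂ = P₁(V₁/V₂)^γ = 4.44×(5.16/47.1)^(1.67) = 0.1106 bar.
For a reversible adiabat, W_by_gas = (P₁V₁ − P₂V₂)/(γ−1).
W_by = (444000×0.00516 − 11060×0.0471) / (0.67) = 2642 J.
Q = 0 ⇒ ΔU = −W_by = -2642 J.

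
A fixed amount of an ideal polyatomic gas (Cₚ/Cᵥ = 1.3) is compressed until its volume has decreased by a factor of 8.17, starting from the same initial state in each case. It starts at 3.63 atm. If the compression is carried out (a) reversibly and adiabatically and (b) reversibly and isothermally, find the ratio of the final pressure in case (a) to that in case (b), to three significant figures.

Isothermal: P_b = P₁(V₁/V₂) = 3.63×8.17.
Adiabatic: P_a = P₁(V₁/V₂)^γ = 3.63×8.17^(1.3).
P_a/P_b = (V₁/V₂)^(γ−1) = 8.17^(0.3) = 1.878.

P_adiabatic / P_isothermal ≈ 1.88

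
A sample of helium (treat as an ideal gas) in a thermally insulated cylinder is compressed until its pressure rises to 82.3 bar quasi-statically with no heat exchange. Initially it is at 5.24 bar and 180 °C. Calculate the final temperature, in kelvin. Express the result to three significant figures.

Adiabatic: T₂/T₁ = (P₂/P₁)^((γ−1)/γ).
For a monatomic ideal gas γ = 5/3, so (γ−1)/γ = 2/5.
T₁ = 180 °C = 453.1 K.
T₂ = 453.1 × (82.3/5.24)^(2/5) = 1364 K.

T₂ ≈ 1360 K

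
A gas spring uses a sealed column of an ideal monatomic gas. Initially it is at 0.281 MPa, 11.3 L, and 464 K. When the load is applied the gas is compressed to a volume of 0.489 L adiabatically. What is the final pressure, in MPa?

Since PV^γ is constant along a reversible adiabat, P₂ = P₁ (V₁/V₂)^γ.
γ = 5/3 for a monatomic ideal gas.
P₂ = 0.281 × (11.3/0.489)^(5/3) = 52.68 MPa.

P₂ ≈ 52.7 MPa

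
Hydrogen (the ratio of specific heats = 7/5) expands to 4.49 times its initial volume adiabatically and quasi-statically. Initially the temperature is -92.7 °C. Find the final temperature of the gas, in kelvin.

For a reversible adiabat TV^(γ−1) is constant, so T₂ = T₁ (V₁/V₂)^(γ−1).
T₁ = -92.7 °C = 180.4 K.
T₂ = 180.4 × (1/4.49)^(2/5) = 98.96 K.

T₂ ≈ 99.0 K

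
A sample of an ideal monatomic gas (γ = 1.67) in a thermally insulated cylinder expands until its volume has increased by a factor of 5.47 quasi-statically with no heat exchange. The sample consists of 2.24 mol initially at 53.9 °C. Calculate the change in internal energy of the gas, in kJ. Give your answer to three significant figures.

Adiabatic: T₁V₁^(γ−1) = T₂V₂^(γ−1) ⇒ T₂ = T₁ (V₁/V₂)^(γ−1).
T₁ = 53.9 °C = 327 K.
T₂ = 327 × (1/5.47)^(0.67) = 104.8 K.
Q = 0, so ΔU = W_on_gas = nCᵥΔT with Cᵥ = R/(γ−1) = 12.41 J/(mol·K).
ΔU = 2.24 × 12.41 × (104.8 − 327) = -6179 J.

ΔU ≈ -6.18 kJ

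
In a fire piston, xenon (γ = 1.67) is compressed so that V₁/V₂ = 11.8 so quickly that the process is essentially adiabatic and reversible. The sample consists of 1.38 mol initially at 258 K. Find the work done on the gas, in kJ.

W ≈ 18.7 kJ

For a reversible adiabat TV^(γ−1) is constant, so T₂ = T₁ (V₁/V₂)^(γ−1).
T₂ = 258 × 11.8^(0.67) = 1348 K.
Q = 0, so ΔU = W_on_gas = nCᵥΔT with Cᵥ = R/(γ−1) = 12.41 J/(mol·K).
ΔU = 1.38 × 12.41 × (1348 − 258) = 18670 J.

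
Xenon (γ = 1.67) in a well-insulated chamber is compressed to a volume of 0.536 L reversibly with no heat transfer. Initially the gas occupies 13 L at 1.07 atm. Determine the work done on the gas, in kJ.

W ≈ 15.7 kJ

P₂ = P₁(V₁/V₂)^γ = 1.07×(13/0.536)^(1.67) = 219.8 atm.
For a reversible adiabat, W_by_gas = (P₁V₁ − P₂V₂)/(γ−1).
W_by = (108400×0.013 − 2.227×10^7×0.000536) / (0.67) = -15710 J.
W_on_gas = −W_by = 15710 J.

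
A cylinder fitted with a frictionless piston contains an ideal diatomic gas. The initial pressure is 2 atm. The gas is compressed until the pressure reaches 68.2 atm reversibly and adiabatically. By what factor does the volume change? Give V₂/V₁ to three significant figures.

V₂/V₁ ≈ 0.0804

From PV^γ = const, V₂/V₁ = (P₁/P₂)^(1/γ).
For a diatomic ideal gas γ = 7/5.
V₂/V₁ = (2/68.2)^(5/7) = 0.08039.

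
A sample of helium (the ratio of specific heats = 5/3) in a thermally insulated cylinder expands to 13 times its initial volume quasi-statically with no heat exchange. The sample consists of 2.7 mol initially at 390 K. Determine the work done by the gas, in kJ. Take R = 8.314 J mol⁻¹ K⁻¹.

For a reversible adiabat TV^(γ−1) is constant, so T₂ = T₁ (V₁/V₂)^(γ−1).
T₂ = 390 × (1/13)^(2/3) = 70.54 K.
Q = 0, so ΔU = W_on_gas = nCᵥΔT with Cᵥ = R/(γ−1) = 12.47 J/(mol·K).
ΔU = 2.7 × 12.47 × (70.54 − 390) = -10760 J.
Work done by the gas = −ΔU = 10760 J.

W ≈ 10.8 kJ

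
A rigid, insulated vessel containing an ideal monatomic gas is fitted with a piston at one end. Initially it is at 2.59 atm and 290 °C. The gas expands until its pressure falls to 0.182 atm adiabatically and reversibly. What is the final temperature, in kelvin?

Along an adiabat T P^((1−γ)/γ) is constant, so T₂ = T₁ (P₂/P₁)^((γ−1)/γ).
For a monatomic ideal gas γ = 5/3, so (γ−1)/γ = 2/5.
T₁ = 290 °C = 563.1 K.
T₂ = 563.1 × (0.182/2.59)^(2/5) = 194.7 K.

T₂ ≈ 195 K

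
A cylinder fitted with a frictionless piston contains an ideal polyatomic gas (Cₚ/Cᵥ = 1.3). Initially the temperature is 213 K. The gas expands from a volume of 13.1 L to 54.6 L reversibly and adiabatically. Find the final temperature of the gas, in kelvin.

T₂ ≈ 139 K

For a reversible adiabat TV^(γ−1) is constant, so T₂ = T₁ (V₁/V₂)^(γ−1).
T₂ = 213 × (13.1/54.6)^(0.3) = 138.8 K.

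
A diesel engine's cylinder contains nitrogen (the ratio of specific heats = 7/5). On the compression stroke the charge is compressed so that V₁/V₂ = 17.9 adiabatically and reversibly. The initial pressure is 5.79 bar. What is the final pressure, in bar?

P₂ ≈ 329 bar

Adiabatic: P₁V₁^γ = P₂V₂^γ ⇒ P₂ = P₁ (V₁/V₂)^γ.
P₂ = 5.79 × 17.9^(7/5) = 328.6 bar.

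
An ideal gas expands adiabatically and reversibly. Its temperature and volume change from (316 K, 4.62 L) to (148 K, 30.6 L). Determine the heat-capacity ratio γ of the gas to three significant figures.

TV^(γ−1) = const ⇒ γ − 1 = ln(T₂/T₁) / ln(V₁/V₂).
γ = 1 + ln(148/316) / ln(4.62/30.6) = 1.401.

γ ≈ 1.40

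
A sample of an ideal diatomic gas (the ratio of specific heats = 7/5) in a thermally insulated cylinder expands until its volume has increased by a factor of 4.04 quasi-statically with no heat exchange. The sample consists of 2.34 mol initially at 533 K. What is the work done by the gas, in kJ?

Adiabatic: T₁V₁^(γ−1) = T₂V₂^(γ−1) ⇒ T₂ = T₁ (V₁/V₂)^(γ−1).
T₂ = 533 × (1/4.04)^(2/5) = 304.9 K.
Q = 0, so ΔU = W_on_gas = nCᵥΔT with Cᵥ = R/(γ−1) = 20.79 J/(mol·K).
ΔU = 2.34 × 20.79 × (304.9 − 533) = -11090 J.
Work done by the gas = −ΔU = 11090 J.

W ≈ 11.1 kJ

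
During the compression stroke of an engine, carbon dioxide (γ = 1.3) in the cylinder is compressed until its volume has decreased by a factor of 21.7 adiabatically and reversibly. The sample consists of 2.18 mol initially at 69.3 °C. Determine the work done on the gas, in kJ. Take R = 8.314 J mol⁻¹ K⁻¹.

For a reversible adiabat TV^(γ−1) is constant, so T₂ = T₁ (V₁/V₂)^(γ−1).
T₁ = 69.3 °C = 342.4 K.
T₂ = 342.4 × 21.7^(0.3) = 862.1 K.
Q = 0, so ΔU = W_on_gas = nCᵥΔT with Cᵥ = R/(γ−1) = 27.71 J/(mol·K).
ΔU = 2.18 × 27.71 × (862.1 − 342.4) = 31390 J.

W ≈ 31.4 kJ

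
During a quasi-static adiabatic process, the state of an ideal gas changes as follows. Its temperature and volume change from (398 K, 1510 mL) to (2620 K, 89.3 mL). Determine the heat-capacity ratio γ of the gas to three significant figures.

TV^(γ−1) = const ⇒ γ − 1 = ln(T₂/T₁) / ln(V₁/V₂).
γ = 1 + ln(2620/398) / ln(1510/89.3) = 1.666.

γ ≈ 1.67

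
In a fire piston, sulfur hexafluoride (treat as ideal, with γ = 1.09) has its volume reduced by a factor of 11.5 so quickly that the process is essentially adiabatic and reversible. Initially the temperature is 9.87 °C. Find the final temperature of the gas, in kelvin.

Adiabatic: T₁V₁^(γ−1) = T₂V₂^(γ−1) ⇒ T₂ = T₁ (V₁/V₂)^(γ−1).
T₁ = 9.87 °C = 283 K.
T₂ = 283 × 11.5^(0.09) = 352.6 K.

T₂ ≈ 353 K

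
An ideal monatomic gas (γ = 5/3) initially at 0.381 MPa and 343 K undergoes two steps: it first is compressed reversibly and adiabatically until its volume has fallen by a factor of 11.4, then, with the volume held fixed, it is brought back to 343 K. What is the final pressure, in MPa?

P₃ ≈ 4.34 MPa

Adiabatic step (PV^γ = const): P₂ = 0.381×11.4^(5/3) = 22 MPa; T₂ = 343×11.4^(2/3) = 1737 K.
Isochoric: P₃ = P₂(T₃/T₂) = 22 × (343/1737) = 4.343 MPa.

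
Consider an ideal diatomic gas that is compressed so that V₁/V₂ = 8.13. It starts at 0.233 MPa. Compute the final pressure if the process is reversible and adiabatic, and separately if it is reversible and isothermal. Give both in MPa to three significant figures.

For a diatomic ideal gas γ = 7/5.
Isothermal: P₂ = P₁(V₁/V₂) = 0.233×8.13 = 1.894 MPa.
Adiabatic: P₂ = P₁(V₁/V₂)^γ = 0.233×8.13^(7/5) = 4.38 MPa.

adiabatic: 4.38 MPa; isothermal: 1.89 MPa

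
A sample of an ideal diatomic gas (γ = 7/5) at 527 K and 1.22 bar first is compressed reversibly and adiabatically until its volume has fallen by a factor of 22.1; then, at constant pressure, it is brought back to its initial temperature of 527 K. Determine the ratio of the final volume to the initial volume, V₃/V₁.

V₃/V₁ ≈ 0.0131

Adiabatic step: V₂/V₁ = 0.04525; T₂ = T₁·22.1^(2/5) = 1818 K.
Isobaric step: V₃/V₂ = T₃/T₂ = 527/1818.
V₃/V₁ = (V₂/V₁)(V₃/V₂) = 0.04525 × (527/1818) = 0.01312.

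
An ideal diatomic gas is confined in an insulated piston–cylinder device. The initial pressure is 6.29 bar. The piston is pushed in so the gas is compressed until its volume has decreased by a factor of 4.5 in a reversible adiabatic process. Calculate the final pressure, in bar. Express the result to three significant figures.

Since PV^γ is constant along a reversible adiabat, P₂ = P₁ (V₁/V₂)^γ.
For a diatomic ideal gas γ = 7/5.
P₂ = 6.29 × 4.5^(7/5) = 51.66 bar.

P₂ ≈ 51.7 bar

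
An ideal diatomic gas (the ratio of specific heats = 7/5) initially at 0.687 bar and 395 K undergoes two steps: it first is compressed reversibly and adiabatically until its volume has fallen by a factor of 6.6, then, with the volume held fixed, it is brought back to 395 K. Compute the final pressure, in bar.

Adiabatic step (PV^γ = const): P₂ = 0.687×6.6^(7/5) = 9.645 bar; T₂ = 395×6.6^(2/5) = 840.3 K.
Isochoric: P₃ = P₂(T₃/T₂) = 9.645 × (395/840.3) = 4.534 bar.

P₃ ≈ 4.53 bar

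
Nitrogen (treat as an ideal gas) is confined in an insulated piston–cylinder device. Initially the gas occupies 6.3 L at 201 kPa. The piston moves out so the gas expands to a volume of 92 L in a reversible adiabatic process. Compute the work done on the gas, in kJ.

γ = 7/5 for a diatomic ideal gas.
P₂ = P₁(V₁/V₂)^γ = 201×(6.3/92)^(7/5) = 4.709 kPa.
For a reversible adiabat, W_by_gas = (P₁V₁ − P₂V₂)/(γ−1).
W_by = (201000×0.0063 − 4709×0.092) / (2/5) = 2083 J.
W_on_gas = −W_by = -2083 J.

W ≈ -2.08 kJ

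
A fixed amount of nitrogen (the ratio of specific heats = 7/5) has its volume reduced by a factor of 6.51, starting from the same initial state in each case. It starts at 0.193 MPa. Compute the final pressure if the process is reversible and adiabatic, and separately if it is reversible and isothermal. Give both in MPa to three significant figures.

Isothermal: P₂ = P₁(V₁/V₂) = 0.193×6.51 = 1.256 MPa.
Adiabatic: P₂ = P₁(V₁/V₂)^γ = 0.193×6.51^(7/5) = 2.658 MPa.

adiabatic: 2.66 MPa; isothermal: 1.26 MPa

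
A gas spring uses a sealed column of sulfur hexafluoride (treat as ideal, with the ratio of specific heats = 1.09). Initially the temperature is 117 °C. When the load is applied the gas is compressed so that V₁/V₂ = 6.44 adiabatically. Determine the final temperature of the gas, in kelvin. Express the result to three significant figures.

For a reversible adiabat TV^(γ−1) is constant, so T₂ = T₁ (V₁/V₂)^(γ−1).
T₁ = 117 °C = 390.1 K.
T₂ = 390.1 × 6.44^(0.09) = 461.4 K.

T₂ ≈ 461 K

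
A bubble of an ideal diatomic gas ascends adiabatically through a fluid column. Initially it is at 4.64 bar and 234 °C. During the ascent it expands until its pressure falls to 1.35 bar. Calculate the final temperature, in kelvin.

T₂ ≈ 356 K

Adiabatic: T₂/T₁ = (P₂/P₁)^((γ−1)/γ).
For a diatomic ideal gas γ = 7/5, so (γ−1)/γ = 2/7.
T₁ = 234 °C = 507.1 K.
T₂ = 507.1 × (1.35/4.64)^(2/7) = 356.4 K.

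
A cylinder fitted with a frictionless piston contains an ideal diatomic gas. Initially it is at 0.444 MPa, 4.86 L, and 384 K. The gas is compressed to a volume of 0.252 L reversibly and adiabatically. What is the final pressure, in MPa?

Adiabatic: P₁V₁^γ = P₂V₂^γ ⇒ P₂ = P₁ (V₁/V₂)^γ.
γ = 7/5 for a diatomic ideal gas.
P₂ = 0.444 × (4.86/0.252)^(7/5) = 27.97 MPa.

P₂ ≈ 28.0 MPa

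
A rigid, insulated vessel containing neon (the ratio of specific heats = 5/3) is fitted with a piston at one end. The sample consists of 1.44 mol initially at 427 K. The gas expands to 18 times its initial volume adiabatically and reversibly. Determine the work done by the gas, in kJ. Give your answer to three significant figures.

W ≈ 6.55 kJ

For a reversible adiabat TV^(γ−1) is constant, so T₂ = T₁ (V₁/V₂)^(γ−1).
T₂ = 427 × (1/18)^(2/3) = 62.17 K.
Q = 0, so ΔU = W_on_gas = nCᵥΔT with Cᵥ = R/(γ−1) = 12.47 J/(mol·K).
ΔU = 1.44 × 12.47 × (62.17 − 427) = -6552 J.
Work done by the gas = −ΔU = 6552 J.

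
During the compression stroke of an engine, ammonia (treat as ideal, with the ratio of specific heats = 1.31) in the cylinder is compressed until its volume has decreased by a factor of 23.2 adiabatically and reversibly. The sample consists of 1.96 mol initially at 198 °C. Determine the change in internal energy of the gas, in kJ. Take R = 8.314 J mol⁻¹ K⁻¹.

ΔU ≈ 40.9 kJ

Adiabatic: T₁V₁^(γ−1) = T₂V₂^(γ−1) ⇒ T₂ = T₁ (V₁/V₂)^(γ−1).
T₁ = 198 °C = 471.1 K.
T₂ = 471.1 × 23.2^(0.31) = 1249 K.
Q = 0, so ΔU = W_on_gas = nCᵥΔT with Cᵥ = R/(γ−1) = 26.82 J/(mol·K).
ΔU = 1.96 × 26.82 × (1249 − 471.1) = 40870 J.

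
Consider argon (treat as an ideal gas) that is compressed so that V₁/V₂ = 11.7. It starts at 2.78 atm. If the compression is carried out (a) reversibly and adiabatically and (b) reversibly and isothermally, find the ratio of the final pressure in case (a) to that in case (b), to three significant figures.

For a monatomic ideal gas γ = 5/3.
Isothermal: P_b = P₁(V₁/V₂) = 2.78×11.7.
Adiabatic: P_a = P₁(V₁/V₂)^γ = 2.78×11.7^(5/3).
P_a/P_b = (V₁/V₂)^(γ−1) = 11.7^(2/3) = 5.154.

P_adiabatic / P_isothermal ≈ 5.15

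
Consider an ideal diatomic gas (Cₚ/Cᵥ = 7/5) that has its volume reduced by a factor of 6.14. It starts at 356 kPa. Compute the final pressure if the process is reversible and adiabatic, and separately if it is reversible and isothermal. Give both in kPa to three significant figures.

adiabatic: 4520 kPa; isothermal: 2190 kPa

Isothermal: P₂ = P₁(V₁/V₂) = 356×6.14 = 2186 kPa.
Adiabatic: P₂ = P₁(V₁/V₂)^γ = 356×6.14^(7/5) = 4517 kPa.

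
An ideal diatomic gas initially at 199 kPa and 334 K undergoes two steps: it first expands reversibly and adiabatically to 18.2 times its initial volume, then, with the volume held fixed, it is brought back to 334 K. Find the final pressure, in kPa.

P₃ ≈ 10.9 kPa

For a diatomic ideal gas γ = 7/5.
Adiabatic step (PV^γ = const): P₂ = 199×(1/18.2)^(7/5) = 3.426 kPa; T₂ = 334×(1/18.2)^(2/5) = 104.6 K.
Isochoric: P₃ = P₂(T₃/T₂) = 3.426 × (334/104.6) = 10.93 kPa.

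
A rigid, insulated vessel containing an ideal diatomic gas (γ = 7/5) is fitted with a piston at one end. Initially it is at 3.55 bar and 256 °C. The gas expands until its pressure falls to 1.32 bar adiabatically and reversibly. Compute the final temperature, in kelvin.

Adiabatic: T₂/T₁ = (P₂/P₁)^((γ−1)/γ).
T₁ = 256 °C = 529.1 K.
T₂ = 529.1 × (1.32/3.55)^(2/7) = 398.9 K.

T₂ ≈ 399 K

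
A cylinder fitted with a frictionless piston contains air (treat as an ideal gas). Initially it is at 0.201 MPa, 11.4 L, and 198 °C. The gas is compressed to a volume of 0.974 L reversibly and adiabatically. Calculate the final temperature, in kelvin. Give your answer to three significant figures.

T₂ ≈ 1260 K

For a reversible adiabat TV^(γ−1) is constant, so T₂ = T₁ (V₁/V₂)^(γ−1).
γ = 7/5 for a diatomic ideal gas.
T₁ = 198 °C = 471.1 K.
T₂ = 471.1 × (11.4/0.974)^(2/5) = 1260 K.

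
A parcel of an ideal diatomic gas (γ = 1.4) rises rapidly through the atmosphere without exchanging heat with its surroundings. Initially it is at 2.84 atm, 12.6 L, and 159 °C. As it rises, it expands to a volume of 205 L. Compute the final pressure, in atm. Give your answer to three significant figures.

P₂ ≈ 0.0572 atm

Since PV^γ is constant along a reversible adiabat, P₂ = P₁ (V₁/V₂)^γ.
P₂ = 2.84 × (12.6/205)^(1.4) = 0.0572 atm.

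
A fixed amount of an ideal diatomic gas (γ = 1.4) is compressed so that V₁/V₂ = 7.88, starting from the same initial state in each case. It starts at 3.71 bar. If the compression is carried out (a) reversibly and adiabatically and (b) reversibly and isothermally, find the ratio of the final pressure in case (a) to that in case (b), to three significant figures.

P_adiabatic / P_isothermal ≈ 2.28

Isothermal: P_b = P₁(V₁/V₂) = 3.71×7.88.
Adiabatic: P_a = P₁(V₁/V₂)^γ = 3.71×7.88^(1.4).
P_a/P_b = (V₁/V₂)^(γ−1) = 7.88^(0.4) = 2.284.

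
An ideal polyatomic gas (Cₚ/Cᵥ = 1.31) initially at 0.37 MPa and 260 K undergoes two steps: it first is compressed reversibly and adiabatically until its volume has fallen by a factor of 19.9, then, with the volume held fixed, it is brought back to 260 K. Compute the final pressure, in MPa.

P₃ ≈ 7.36 MPa

Adiabatic step (PV^γ = const): P₂ = 0.37×19.9^(1.31) = 18.61 MPa; T₂ = 260×19.9^(0.31) = 657.1 K.
Isochoric: P₃ = P₂(T₃/T₂) = 18.61 × (260/657.1) = 7.363 MPa.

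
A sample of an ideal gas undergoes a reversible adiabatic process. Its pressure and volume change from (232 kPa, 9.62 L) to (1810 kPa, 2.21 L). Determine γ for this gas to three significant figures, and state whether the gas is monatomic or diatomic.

γ ≈ 1.40; diatomic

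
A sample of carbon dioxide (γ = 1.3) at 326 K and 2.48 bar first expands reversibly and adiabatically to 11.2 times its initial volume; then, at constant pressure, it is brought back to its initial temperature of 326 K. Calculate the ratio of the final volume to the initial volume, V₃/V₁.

V₃/V₁ ≈ 23.1

Adiabatic step: V₂/V₁ = 11.2; T₂ = T₁·(1/11.2)^(0.3) = 157.9 K.
Isobaric step: V₃/V₂ = T₃/T₂ = 326/157.9.
V₃/V₁ = (V₂/V₁)(V₃/V₂) = 11.2 × (326/157.9) = 23.12.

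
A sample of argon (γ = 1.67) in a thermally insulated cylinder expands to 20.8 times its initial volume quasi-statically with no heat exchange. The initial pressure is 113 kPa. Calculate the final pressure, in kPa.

P₂ ≈ 0.711 kPa

Adiabatic: P₁V₁^γ = P₂V₂^γ ⇒ P₂ = P₁ (V₁/V₂)^γ.
P₂ = 113 × (1/20.8)^(1.67) = 0.7111 kPa.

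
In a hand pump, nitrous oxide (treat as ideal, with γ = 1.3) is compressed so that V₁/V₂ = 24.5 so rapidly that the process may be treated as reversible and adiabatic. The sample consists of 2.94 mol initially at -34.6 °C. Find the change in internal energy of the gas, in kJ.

Adiabatic: T₁V₁^(γ−1) = T₂V₂^(γ−1) ⇒ T₂ = T₁ (V₁/V₂)^(γ−1).
T₁ = -34.6 °C = 238.5 K.
T₂ = 238.5 × 24.5^(0.3) = 622.8 K.
Q = 0, so ΔU = W_on_gas = nCᵥΔT with Cᵥ = R/(γ−1) = 27.71 J/(mol·K).
ΔU = 2.94 × 27.71 × (622.8 − 238.5) = 31310 J.

ΔU ≈ 31.3 kJ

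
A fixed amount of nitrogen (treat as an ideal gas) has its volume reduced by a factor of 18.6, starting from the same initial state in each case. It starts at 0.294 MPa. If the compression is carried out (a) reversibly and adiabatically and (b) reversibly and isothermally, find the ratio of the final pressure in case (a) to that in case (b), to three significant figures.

P_adiabatic / P_isothermal ≈ 3.22

For a diatomic ideal gas γ = 7/5.
Isothermal: P_b = P₁(V₁/V₂) = 0.294×18.6.
Adiabatic: P_a = P₁(V₁/V₂)^γ = 0.294×18.6^(7/5).
P_a/P_b = (V₁/V₂)^(γ−1) = 18.6^(2/5) = 3.22.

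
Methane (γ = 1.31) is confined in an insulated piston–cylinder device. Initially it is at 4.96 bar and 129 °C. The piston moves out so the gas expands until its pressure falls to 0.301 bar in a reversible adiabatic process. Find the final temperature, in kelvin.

Along an adiabat T P^((1−γ)/γ) is constant, so T₂ = T₁ (P₂/P₁)^((γ−1)/γ).
T₁ = 129 °C = 402.1 K.
T₂ = 402.1 × (0.301/4.96)^(0.237) = 207.2 K.

T₂ ≈ 207 K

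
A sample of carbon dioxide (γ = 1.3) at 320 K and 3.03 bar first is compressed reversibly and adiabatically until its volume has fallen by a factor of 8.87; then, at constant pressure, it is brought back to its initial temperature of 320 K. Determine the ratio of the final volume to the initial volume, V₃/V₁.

Adiabatic step: V₂/V₁ = 0.1127; T₂ = T₁·8.87^(0.3) = 615.9 K.
Isobaric step: V₃/V₂ = T₃/T₂ = 320/615.9.
V₃/V₁ = (V₂/V₁)(V₃/V₂) = 0.1127 × (320/615.9) = 0.05857.

V₃/V₁ ≈ 0.0586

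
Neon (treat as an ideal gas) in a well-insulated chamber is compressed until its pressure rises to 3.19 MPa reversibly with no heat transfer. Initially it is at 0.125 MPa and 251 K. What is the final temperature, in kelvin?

Along an adiabat T P^((1−γ)/γ) is constant, so T₂ = T₁ (P₂/P₁)^((γ−1)/γ).
For a monatomic ideal gas γ = 5/3, so (γ−1)/γ = 2/5.
T₂ = 251 × (3.19/0.125)^(2/5) = 917.1 K.

T₂ ≈ 917 K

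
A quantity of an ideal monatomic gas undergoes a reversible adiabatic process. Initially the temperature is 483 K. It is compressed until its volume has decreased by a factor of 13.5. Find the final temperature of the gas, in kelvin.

T₂ ≈ 2740 K

Adiabatic: T₁V₁^(γ−1) = T₂V₂^(γ−1) ⇒ T₂ = T₁ (V₁/V₂)^(γ−1).
For a monatomic ideal gas γ = 5/3, so γ−1 = 2/3.
T₂ = 483 × 13.5^(2/3) = 2738 K.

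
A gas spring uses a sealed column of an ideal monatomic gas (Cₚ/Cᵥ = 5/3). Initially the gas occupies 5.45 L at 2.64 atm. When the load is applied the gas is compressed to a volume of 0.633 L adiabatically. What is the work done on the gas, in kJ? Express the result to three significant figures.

W ≈ 7.00 kJ

P₂ = P₁(V₁/V₂)^γ = 2.64×(5.45/0.633)^(5/3) = 95.48 atm.
For a reversible adiabat, W_by_gas = (P₁V₁ − P₂V₂)/(γ−1).
W_by = (267500×0.00545 − 9.675×10^6×0.000633) / (2/3) = -6999 J.
W_on_gas = −W_by = 6999 J.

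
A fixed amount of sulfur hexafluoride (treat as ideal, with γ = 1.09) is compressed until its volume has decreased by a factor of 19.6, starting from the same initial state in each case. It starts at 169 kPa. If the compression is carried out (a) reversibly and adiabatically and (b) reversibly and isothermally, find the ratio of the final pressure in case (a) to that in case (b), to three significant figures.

P_adiabatic / P_isothermal ≈ 1.31

Isothermal: P_b = P₁(V₁/V₂) = 169×19.6.
Adiabatic: P_a = P₁(V₁/V₂)^γ = 169×19.6^(1.09).
P_a/P_b = (V₁/V₂)^(γ−1) = 19.6^(0.09) = 1.307.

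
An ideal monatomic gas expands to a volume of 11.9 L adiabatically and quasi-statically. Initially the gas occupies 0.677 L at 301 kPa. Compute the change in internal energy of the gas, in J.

γ = 5/3 for a monatomic ideal gas.
P₂ = P₁(V₁/V₂)^γ = 301×(0.677/11.9)^(5/3) = 2.533 kPa.
For a reversible adiabat, W_by_gas = (P₁V₁ − P₂V₂)/(γ−1).
W_by = (301000×0.000677 − 2533×0.0119) / (2/3) = 260.5 J.
Q = 0 ⇒ ΔU = −W_by = -260.5 J.

ΔU ≈ -260 J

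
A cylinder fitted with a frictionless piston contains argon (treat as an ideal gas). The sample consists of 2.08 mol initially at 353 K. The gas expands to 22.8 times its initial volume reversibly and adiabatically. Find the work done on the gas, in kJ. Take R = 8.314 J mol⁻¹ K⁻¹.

For a reversible adiabat TV^(γ−1) is constant, so T₂ = T₁ (V₁/V₂)^(γ−1).
γ = 5/3 for a monatomic ideal gas, so γ−1 = 2/3.
T₂ = 353 × (1/22.8)^(2/3) = 43.9 K.
Q = 0, so ΔU = W_on_gas = nCᵥΔT with Cᵥ = R/(γ−1) = 12.47 J/(mol·K).
ΔU = 2.08 × 12.47 × (43.9 − 353) = -8018 J.

W ≈ -8.02 kJ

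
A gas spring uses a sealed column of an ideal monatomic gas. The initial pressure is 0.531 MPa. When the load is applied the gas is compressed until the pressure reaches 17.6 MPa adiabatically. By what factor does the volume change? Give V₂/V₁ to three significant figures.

V₂/V₁ ≈ 0.122

From PV^γ = const, V₂/V₁ = (P₁/P₂)^(1/γ).
For a monatomic ideal gas γ = 5/3.
V₂/V₁ = (0.531/17.6)^(3/5) = 0.1224.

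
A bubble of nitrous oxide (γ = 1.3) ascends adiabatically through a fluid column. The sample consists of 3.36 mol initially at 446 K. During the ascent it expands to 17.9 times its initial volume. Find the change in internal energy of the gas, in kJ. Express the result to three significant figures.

ΔU ≈ -24.1 kJ

For a reversible adiabat TV^(γ−1) is constant, so T₂ = T₁ (V₁/V₂)^(γ−1).
T₂ = 446 × (1/17.9)^(0.3) = 187.7 K.
Q = 0, so ΔU = W_on_gas = nCᵥΔT with Cᵥ = R/(γ−1) = 27.71 J/(mol·K).
ΔU = 3.36 × 27.71 × (187.7 − 446) = -24050 J.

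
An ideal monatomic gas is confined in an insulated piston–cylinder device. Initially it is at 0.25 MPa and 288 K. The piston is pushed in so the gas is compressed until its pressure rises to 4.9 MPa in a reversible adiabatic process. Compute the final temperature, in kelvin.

Adiabatic: T₂/T₁ = (P₂/P₁)^((γ−1)/γ).
For a monatomic ideal gas γ = 5/3, so (γ−1)/γ = 2/5.
T₂ = 288 × (4.9/0.25)^(2/5) = 946.9 K.

T₂ ≈ 947 K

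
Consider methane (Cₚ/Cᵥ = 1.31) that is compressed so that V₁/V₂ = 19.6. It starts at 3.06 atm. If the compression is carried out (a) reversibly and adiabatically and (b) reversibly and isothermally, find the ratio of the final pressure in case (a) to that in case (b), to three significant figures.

Isothermal: P_b = P₁(V₁/V₂) = 3.06×19.6.
Adiabatic: P_a = P₁(V₁/V₂)^γ = 3.06×19.6^(1.31).
P_a/P_b = (V₁/V₂)^(γ−1) = 19.6^(0.31) = 2.515.

P_adiabatic / P_isothermal ≈ 2.52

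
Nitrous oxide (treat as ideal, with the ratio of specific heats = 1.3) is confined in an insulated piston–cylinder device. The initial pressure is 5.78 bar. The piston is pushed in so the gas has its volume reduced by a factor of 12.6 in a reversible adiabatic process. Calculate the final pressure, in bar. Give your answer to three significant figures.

Adiabatic: P₁V₁^γ = P₂V₂^γ ⇒ P₂ = P₁ (V₁/V₂)^γ.
P₂ = 5.78 × 12.6^(1.3) = 155.7 bar.

P₂ ≈ 156 bar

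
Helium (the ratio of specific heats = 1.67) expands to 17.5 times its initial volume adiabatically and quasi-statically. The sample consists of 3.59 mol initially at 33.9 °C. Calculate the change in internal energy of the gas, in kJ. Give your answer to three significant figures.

ΔU ≈ -11.7 kJ

Adiabatic: T₁V₁^(γ−1) = T₂V₂^(γ−1) ⇒ T₂ = T₁ (V₁/V₂)^(γ−1).
T₁ = 33.9 °C = 307 K.
T₂ = 307 × (1/17.5)^(0.67) = 45.12 K.
Q = 0, so ΔU = W_on_gas = nCᵥΔT with Cᵥ = R/(γ−1) = 12.41 J/(mol·K).
ΔU = 3.59 × 12.41 × (45.12 − 307) = -11670 J.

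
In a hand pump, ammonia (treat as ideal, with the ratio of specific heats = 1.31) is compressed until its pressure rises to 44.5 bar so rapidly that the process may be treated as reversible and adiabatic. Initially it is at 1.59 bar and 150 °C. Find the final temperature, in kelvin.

T₂ ≈ 931 K

Along an adiabat T P^((1−γ)/γ) is constant, so T₂ = T₁ (P₂/P₁)^((γ−1)/γ).
T₁ = 150 °C = 423.1 K.
T₂ = 423.1 × (44.5/1.59)^(0.237) = 930.9 K.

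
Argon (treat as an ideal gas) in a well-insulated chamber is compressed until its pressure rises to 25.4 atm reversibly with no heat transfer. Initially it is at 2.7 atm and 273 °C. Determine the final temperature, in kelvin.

T₂ ≈ 1340 K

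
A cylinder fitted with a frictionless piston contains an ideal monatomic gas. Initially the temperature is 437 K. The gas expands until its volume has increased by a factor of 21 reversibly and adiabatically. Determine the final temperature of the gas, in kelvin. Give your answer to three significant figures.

For a reversible adiabat TV^(γ−1) is constant, so T₂ = T₁ (V₁/V₂)^(γ−1).
For a monatomic ideal gas γ = 5/3, so γ−1 = 2/3.
T₂ = 437 × (1/21)^(2/3) = 57.41 K.

T₂ ≈ 57.4 K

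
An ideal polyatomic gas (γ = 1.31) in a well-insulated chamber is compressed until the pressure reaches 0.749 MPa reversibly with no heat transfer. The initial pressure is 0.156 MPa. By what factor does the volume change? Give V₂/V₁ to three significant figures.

From PV^γ = const, V₂/V₁ = (P₁/P₂)^(1/γ).
V₂/V₁ = (0.156/0.749)^(0.763) = 0.3019.

V₂/V₁ ≈ 0.302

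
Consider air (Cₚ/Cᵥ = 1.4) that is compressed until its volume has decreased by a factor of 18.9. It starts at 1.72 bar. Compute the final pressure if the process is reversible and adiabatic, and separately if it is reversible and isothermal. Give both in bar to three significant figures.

adiabatic: 105 bar; isothermal: 32.5 bar

Isothermal: P₂ = P₁(V₁/V₂) = 1.72×18.9 = 32.51 bar.
Adiabatic: P₂ = P₁(V₁/V₂)^γ = 1.72×18.9^(1.4) = 105.3 bar.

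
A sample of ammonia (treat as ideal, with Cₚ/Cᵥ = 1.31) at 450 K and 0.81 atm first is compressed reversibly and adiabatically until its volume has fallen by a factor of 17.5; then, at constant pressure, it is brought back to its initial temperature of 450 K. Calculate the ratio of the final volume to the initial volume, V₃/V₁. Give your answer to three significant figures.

Adiabatic step: V₂/V₁ = 0.05714; T₂ = T₁·17.5^(0.31) = 1093 K.
Isobaric step: V₃/V₂ = T₃/T₂ = 450/1093.
V₃/V₁ = (V₂/V₁)(V₃/V₂) = 0.05714 × (450/1093) = 0.02353.

V₃/V₁ ≈ 0.0235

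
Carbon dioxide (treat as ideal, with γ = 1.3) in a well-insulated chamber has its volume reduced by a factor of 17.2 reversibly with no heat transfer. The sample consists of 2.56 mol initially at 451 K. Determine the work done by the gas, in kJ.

Adiabatic: T₁V₁^(γ−1) = T₂V₂^(γ−1) ⇒ T₂ = T₁ (V₁/V₂)^(γ−1).
T₂ = 451 × 17.2^(0.3) = 1059 K.
Q = 0, so ΔU = W_on_gas = nCᵥΔT with Cᵥ = R/(γ−1) = 27.71 J/(mol·K).
ΔU = 2.56 × 27.71 × (1059 − 451) = 43120 J.
Work done by the gas = −ΔU = -43120 J.

W ≈ -43.1 kJ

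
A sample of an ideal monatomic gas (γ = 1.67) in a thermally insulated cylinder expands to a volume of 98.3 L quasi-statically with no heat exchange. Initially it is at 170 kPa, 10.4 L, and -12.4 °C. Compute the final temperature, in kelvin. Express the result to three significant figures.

Adiabatic: T₁V₁^(γ−1) = T₂V₂^(γ−1) ⇒ T₂ = T₁ (V₁/V₂)^(γ−1).
T₁ = -12.4 °C = 260.8 K.
T₂ = 260.8 × (10.4/98.3)^(0.67) = 57.89 K.

T₂ ≈ 57.9 K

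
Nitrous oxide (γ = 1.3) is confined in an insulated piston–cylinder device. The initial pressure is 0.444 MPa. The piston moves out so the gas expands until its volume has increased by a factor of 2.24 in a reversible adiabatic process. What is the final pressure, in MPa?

Since PV^γ is constant along a reversible adiabat, P₂ = P₁ (V₁/V₂)^γ.
P₂ = 0.444 × (1/2.24)^(1.3) = 0.1556 MPa.

P₂ ≈ 0.156 MPa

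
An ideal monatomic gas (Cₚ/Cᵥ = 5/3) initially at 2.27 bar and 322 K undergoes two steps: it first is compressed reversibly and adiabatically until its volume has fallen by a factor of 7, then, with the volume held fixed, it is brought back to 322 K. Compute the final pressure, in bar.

P₃ ≈ 15.9 bar

Adiabatic step (PV^γ = const): P₂ = 2.27×7^(5/3) = 58.15 bar; T₂ = 322×7^(2/3) = 1178 K.
Isochoric: P₃ = P₂(T₃/T₂) = 58.15 × (322/1178) = 15.89 bar.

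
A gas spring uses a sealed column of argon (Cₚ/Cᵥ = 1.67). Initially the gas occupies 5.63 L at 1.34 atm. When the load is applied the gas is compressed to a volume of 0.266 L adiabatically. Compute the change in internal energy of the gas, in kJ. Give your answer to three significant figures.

ΔU ≈ 7.68 kJ

P₂ = P₁(V₁/V₂)^γ = 1.34×(5.63/0.266)^(1.67) = 219.2 atm.
For a reversible adiabat, W_by_gas = (P₁V₁ − P₂V₂)/(γ−1).
W_by = (135800×0.00563 − 2.221×10^7×0.000266) / (0.67) = -7678 J.
Q = 0 ⇒ ΔU = −W_by = 7678 J.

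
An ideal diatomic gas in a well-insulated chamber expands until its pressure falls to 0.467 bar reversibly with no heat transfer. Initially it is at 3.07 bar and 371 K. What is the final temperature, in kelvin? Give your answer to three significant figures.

Adiabatic: T₂/T₁ = (P₂/P₁)^((γ−1)/γ).
For a diatomic ideal gas γ = 7/5, so (γ−1)/γ = 2/7.
T₂ = 371 × (0.467/3.07)^(2/7) = 216.6 K.

T₂ ≈ 217 K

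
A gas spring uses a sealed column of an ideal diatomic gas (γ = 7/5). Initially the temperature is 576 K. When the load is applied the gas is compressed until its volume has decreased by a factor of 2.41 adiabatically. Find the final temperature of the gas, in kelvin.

For a reversible adiabat TV^(γ−1) is constant, so T₂ = T₁ (V₁/V₂)^(γ−1).
T₂ = 576 × 2.41^(2/5) = 818.9 K.

T₂ ≈ 819 K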